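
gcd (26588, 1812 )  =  4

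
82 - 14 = 68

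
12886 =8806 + 4080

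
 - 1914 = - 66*29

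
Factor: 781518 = 2^1*3^1*130253^1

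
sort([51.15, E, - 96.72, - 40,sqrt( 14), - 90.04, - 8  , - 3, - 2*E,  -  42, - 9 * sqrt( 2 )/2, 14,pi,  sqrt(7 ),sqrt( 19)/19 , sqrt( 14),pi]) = [-96.72, - 90.04, - 42,  -  40,-8, - 9 * sqrt(2)/2  ,-2*E,  -  3, sqrt( 19) /19, sqrt(7 ),E, pi , pi,  sqrt( 14), sqrt( 14), 14,51.15 ] 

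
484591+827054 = 1311645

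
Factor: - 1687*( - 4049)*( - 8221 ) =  - 56154880523 = - 7^1*241^1*4049^1*8221^1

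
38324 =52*737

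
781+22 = 803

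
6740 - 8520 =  - 1780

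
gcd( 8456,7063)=7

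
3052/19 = 160 + 12/19 = 160.63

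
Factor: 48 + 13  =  61^1=61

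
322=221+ 101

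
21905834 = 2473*8858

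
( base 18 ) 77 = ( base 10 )133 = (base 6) 341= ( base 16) 85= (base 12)B1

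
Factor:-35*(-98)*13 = 2^1*5^1 * 7^3*13^1 =44590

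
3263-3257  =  6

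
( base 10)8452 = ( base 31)8OK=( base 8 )20404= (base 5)232302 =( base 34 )7AK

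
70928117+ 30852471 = 101780588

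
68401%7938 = 4897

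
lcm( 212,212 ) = 212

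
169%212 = 169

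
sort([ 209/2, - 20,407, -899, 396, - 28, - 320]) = [ - 899, - 320,-28, -20, 209/2 , 396, 407]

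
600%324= 276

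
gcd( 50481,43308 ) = 9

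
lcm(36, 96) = 288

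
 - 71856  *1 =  - 71856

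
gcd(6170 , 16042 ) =1234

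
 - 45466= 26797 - 72263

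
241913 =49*4937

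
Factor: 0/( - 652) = 0^1 = 0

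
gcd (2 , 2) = 2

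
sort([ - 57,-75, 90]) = [ - 75,  -  57, 90]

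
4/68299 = 4/68299=0.00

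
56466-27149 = 29317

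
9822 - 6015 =3807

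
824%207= 203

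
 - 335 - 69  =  -404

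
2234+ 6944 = 9178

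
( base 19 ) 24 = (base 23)1j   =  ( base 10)42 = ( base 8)52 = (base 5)132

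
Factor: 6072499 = 109^1*55711^1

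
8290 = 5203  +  3087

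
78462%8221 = 4473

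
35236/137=35236/137 = 257.20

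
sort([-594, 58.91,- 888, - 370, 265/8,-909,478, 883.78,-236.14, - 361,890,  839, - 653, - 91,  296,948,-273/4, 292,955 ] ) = [  -  909,-888, - 653, - 594  , - 370,-361,  -  236.14, - 91, - 273/4,265/8, 58.91, 292, 296,478 , 839, 883.78, 890,  948, 955] 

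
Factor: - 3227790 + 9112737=3^3 * 31^1*79^1*89^1 = 5884947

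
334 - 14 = 320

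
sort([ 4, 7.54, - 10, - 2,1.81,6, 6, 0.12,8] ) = [-10, - 2, 0.12, 1.81, 4, 6,6, 7.54,8] 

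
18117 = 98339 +- 80222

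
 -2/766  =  -1  +  382/383 = - 0.00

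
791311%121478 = 62443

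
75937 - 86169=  - 10232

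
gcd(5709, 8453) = 1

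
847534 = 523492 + 324042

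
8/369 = 8/369 = 0.02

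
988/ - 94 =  - 11 + 23/47 = - 10.51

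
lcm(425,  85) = 425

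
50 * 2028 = 101400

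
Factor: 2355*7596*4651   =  83199785580 =2^2*3^3 * 5^1*157^1 * 211^1*4651^1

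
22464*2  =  44928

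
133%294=133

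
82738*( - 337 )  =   - 27882706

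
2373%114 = 93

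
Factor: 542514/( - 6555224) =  - 2^(  -  2)*3^1*7^1*13^( - 1)*12917^1*63031^ (-1 ) = - 271257/3277612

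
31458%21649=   9809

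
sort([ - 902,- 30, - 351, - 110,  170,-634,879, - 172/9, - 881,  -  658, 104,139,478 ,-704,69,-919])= [ - 919,-902, - 881 ,  -  704, - 658,-634, - 351 ,-110,-30, - 172/9, 69,104,139, 170,478, 879 ] 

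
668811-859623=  - 190812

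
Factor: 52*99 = 5148  =  2^2*3^2 * 11^1 * 13^1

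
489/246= 163/82=1.99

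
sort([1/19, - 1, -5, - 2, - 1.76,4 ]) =[ - 5, - 2,  -  1.76,  -  1,1/19,  4]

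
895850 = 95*9430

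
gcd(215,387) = 43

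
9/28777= 9/28777 =0.00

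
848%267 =47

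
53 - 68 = -15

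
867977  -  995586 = -127609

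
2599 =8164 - 5565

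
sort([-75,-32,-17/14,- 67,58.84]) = [ - 75, - 67, - 32, - 17/14, 58.84]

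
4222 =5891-1669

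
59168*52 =3076736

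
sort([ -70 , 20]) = [ - 70,  20]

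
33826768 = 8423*4016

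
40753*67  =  2730451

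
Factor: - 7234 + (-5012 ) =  - 12246 = - 2^1*3^1 * 13^1*157^1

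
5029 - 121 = 4908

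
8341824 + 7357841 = 15699665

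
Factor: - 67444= - 2^2*13^1*1297^1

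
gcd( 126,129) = 3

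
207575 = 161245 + 46330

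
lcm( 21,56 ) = 168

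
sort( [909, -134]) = [-134, 909]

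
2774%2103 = 671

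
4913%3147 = 1766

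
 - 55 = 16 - 71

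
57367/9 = 57367/9=   6374.11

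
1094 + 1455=2549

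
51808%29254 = 22554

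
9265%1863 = 1813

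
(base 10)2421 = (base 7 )10026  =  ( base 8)4565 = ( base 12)1499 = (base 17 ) 867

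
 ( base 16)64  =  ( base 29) 3d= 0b1100100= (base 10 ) 100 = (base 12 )84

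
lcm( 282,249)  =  23406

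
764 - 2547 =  - 1783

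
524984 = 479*1096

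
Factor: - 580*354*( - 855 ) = 2^3*3^3*5^2*19^1*29^1*59^1 = 175548600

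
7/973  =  1/139 = 0.01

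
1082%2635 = 1082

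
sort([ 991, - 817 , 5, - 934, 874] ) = [ - 934 , - 817, 5 , 874,  991] 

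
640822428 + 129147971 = 769970399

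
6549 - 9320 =- 2771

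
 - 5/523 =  - 1 + 518/523 = - 0.01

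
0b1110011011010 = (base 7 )30351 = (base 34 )6D8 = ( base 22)f5g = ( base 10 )7386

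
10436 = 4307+6129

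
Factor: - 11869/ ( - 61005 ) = 143/735 = 3^(-1)  *  5^( - 1 )*7^( - 2)*11^1*13^1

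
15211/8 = 15211/8  =  1901.38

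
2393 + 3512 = 5905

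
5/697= 5/697 = 0.01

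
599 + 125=724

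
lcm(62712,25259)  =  1818648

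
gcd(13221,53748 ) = 9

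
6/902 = 3/451 = 0.01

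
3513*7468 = 26235084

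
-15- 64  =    -  79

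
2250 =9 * 250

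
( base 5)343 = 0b1100010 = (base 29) 3B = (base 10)98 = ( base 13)77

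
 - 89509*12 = -1074108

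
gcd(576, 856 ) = 8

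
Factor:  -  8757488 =- 2^4*59^1 * 9277^1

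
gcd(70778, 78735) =1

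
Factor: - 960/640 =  - 2^( - 1)*3^1 = - 3/2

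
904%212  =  56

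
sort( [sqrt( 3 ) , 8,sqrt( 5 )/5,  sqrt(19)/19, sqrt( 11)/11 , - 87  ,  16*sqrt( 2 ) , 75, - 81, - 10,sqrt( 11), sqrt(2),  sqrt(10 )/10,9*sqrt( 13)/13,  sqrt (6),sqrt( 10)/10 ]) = [ -87 ,-81,-10,sqrt( 19) /19,sqrt( 11)/11,  sqrt( 10 ) /10,  sqrt( 10)/10,  sqrt( 5)/5,sqrt (2),sqrt( 3), sqrt( 6 ), 9* sqrt( 13 )/13,  sqrt( 11),  8,16 * sqrt(2),  75] 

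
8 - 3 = 5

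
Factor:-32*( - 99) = 2^5*3^2*  11^1 =3168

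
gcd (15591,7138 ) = 1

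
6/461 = 6/461 = 0.01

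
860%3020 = 860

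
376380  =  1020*369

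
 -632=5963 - 6595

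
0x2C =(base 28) 1g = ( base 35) 19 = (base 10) 44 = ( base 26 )1I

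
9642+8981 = 18623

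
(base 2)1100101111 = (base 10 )815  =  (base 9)1105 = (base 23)1ca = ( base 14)423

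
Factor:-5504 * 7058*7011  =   -272357943552= - 2^8*3^2 * 19^1 * 41^1*43^1*3529^1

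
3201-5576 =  - 2375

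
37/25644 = 37/25644= 0.00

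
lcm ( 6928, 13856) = 13856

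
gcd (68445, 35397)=81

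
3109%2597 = 512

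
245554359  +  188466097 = 434020456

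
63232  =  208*304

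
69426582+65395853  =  134822435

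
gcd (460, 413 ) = 1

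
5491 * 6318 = 34692138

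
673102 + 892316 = 1565418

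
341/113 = 3+2/113=3.02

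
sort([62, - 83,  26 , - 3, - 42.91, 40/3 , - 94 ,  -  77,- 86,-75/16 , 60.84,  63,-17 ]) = [  -  94,-86,- 83, - 77, -42.91, - 17, - 75/16, -3, 40/3, 26,60.84,  62,63 ] 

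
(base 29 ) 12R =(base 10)926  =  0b1110011110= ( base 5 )12201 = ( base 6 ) 4142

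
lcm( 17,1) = 17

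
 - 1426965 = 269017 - 1695982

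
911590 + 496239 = 1407829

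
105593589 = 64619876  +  40973713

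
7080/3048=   295/127 =2.32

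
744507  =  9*82723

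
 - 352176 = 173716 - 525892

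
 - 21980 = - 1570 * 14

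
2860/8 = 715/2 = 357.50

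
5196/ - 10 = - 520 + 2/5 = -519.60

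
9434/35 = 269 + 19/35  =  269.54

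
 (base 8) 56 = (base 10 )46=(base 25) 1l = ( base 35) 1b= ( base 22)22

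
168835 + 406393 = 575228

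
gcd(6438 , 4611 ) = 87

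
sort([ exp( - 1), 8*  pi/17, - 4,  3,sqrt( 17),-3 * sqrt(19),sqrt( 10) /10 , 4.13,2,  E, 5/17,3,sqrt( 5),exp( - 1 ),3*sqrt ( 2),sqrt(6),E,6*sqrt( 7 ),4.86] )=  [ - 3*sqrt( 19) , - 4, 5/17,  sqrt( 10)/10,exp( - 1), exp(-1), 8 * pi/17,2, sqrt(5 ),sqrt(6), E, E,3, 3,sqrt( 17),4.13,3  *  sqrt( 2 ),4.86,6*sqrt( 7) ]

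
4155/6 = 1385/2 = 692.50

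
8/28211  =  8/28211=0.00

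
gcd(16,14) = 2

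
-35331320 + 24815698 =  - 10515622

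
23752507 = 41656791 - 17904284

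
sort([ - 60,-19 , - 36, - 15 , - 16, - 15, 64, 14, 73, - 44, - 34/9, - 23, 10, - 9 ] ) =[ - 60,-44,-36,-23, - 19, - 16, - 15 , - 15, - 9, - 34/9,  10,14,64, 73] 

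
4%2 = 0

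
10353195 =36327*285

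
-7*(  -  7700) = 53900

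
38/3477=2/183 = 0.01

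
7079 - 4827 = 2252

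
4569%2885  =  1684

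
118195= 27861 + 90334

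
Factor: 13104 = 2^4*3^2*7^1*13^1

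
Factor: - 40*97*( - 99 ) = 2^3*3^2*5^1 * 11^1*97^1 = 384120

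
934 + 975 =1909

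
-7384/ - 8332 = 1846/2083 = 0.89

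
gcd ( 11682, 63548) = 2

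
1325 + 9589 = 10914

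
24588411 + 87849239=112437650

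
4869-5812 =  -943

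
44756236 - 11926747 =32829489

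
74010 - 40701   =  33309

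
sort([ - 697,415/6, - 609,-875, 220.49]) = [ - 875, - 697, - 609,415/6,220.49] 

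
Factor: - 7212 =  - 2^2*3^1*601^1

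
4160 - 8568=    - 4408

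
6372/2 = 3186 = 3186.00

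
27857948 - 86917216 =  - 59059268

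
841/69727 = 841/69727 = 0.01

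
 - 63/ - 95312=9/13616= 0.00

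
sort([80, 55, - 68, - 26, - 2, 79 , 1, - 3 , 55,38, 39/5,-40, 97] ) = [ - 68,-40, - 26, - 3, - 2, 1,  39/5, 38, 55, 55,79,80,97] 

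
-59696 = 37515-97211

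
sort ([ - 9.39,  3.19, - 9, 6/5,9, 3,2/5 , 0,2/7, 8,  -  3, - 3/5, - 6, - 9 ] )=[ - 9.39,-9 , - 9, - 6, - 3, - 3/5, 0,2/7,2/5 , 6/5, 3 , 3.19,  8, 9] 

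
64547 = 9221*7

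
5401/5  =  1080 + 1/5 = 1080.20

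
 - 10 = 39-49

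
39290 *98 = 3850420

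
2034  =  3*678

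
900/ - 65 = - 180/13 = -13.85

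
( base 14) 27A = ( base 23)lh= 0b111110100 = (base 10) 500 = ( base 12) 358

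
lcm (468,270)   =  7020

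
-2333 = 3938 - 6271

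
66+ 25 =91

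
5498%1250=498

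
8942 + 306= 9248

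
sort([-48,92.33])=[- 48,92.33 ]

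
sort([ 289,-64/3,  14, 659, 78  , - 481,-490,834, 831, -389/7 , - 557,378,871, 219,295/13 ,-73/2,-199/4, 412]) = [  -  557, - 490, - 481,-389/7,-199/4, -73/2, - 64/3, 14, 295/13, 78,219, 289,378 , 412, 659 , 831,834, 871 ] 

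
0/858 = 0=0.00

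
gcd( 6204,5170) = 1034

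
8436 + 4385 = 12821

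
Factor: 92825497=1693^1*54829^1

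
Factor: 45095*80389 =3625141955 = 5^1 * 19^1 * 29^1*311^1*4231^1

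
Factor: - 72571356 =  - 2^2 * 3^3*11^1*13^1*37^1*127^1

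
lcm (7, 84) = 84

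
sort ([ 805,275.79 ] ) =[275.79,805]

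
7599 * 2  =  15198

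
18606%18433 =173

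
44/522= 22/261 = 0.08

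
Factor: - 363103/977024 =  - 21359/57472 =-  2^( - 7 )*13^1*31^1*53^1*449^( - 1 )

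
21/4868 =21/4868 = 0.00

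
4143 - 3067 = 1076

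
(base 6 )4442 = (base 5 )13114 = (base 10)1034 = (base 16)40A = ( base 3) 1102022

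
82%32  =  18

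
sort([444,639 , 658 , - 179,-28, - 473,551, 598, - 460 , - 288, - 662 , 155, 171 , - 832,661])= [-832,-662, - 473 , - 460, - 288 , - 179, - 28 , 155,171,444 , 551,598, 639,  658 , 661]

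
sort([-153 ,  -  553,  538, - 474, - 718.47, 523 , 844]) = [ - 718.47,-553, -474, - 153,523,538,844] 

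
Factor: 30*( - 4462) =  - 133860  =  - 2^2*3^1 *5^1*23^1*97^1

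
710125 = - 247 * (-2875 ) 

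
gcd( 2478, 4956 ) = 2478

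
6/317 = 6/317=0.02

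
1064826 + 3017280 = 4082106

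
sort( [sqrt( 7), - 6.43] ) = [ - 6.43, sqrt( 7)]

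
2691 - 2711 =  - 20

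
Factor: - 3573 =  - 3^2*397^1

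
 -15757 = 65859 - 81616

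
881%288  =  17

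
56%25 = 6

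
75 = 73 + 2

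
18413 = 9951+8462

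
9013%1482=121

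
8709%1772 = 1621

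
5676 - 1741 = 3935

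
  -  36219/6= - 6037 + 1/2 = -6036.50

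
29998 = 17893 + 12105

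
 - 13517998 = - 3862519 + - 9655479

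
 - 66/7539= - 22/2513 = - 0.01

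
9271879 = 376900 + 8894979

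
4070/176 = 185/8 = 23.12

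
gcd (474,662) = 2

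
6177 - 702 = 5475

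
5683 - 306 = 5377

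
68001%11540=10301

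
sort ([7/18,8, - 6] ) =[-6,7/18,8]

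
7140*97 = 692580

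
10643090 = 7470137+3172953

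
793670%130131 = 12884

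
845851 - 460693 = 385158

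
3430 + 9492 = 12922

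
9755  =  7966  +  1789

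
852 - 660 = 192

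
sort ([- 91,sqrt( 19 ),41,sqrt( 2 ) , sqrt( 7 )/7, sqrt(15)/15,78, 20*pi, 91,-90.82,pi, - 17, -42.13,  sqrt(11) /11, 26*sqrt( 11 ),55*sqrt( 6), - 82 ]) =[-91,-90.82,  -  82, - 42.13,-17, sqrt( 15)/15, sqrt ( 11 ) /11,sqrt( 7 ) /7,sqrt( 2),pi, sqrt(19 ),  41,20*pi,78 , 26*sqrt (11),91 , 55* sqrt( 6 )]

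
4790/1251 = 4790/1251 = 3.83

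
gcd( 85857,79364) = 1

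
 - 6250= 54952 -61202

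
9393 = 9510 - 117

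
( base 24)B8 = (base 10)272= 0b100010000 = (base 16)110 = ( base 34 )80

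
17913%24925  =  17913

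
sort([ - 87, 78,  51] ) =[ - 87, 51,78]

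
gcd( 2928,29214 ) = 6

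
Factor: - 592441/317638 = - 2^( - 1) * 29^1*31^1*241^(  -  1)= - 899/482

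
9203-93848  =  -84645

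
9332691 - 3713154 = 5619537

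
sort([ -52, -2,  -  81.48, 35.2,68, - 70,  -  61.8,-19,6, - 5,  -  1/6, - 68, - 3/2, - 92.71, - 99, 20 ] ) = [ -99, - 92.71,- 81.48, - 70, - 68, - 61.8, - 52 , - 19, - 5, - 2,-3/2, - 1/6, 6,20,35.2,68]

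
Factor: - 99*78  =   - 2^1*3^3*11^1*13^1 = -7722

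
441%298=143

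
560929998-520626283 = 40303715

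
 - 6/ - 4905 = 2/1635 = 0.00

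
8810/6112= 1 + 1349/3056 = 1.44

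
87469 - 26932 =60537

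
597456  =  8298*72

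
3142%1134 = 874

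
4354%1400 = 154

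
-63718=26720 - 90438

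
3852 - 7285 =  - 3433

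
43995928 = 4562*9644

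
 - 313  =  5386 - 5699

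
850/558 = 1 + 146/279  =  1.52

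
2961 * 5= 14805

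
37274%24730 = 12544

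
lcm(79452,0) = 0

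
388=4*97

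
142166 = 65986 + 76180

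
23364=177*132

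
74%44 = 30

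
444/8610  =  74/1435= 0.05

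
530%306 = 224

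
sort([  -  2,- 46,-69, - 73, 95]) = [ - 73, - 69, - 46,  -  2,  95]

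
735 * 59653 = 43844955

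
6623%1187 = 688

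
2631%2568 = 63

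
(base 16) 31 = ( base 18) 2d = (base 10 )49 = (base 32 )1h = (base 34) 1f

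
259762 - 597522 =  - 337760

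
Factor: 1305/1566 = 2^( - 1)*3^(  -  1)*5^1= 5/6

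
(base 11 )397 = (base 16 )1D5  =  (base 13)2a1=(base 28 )GL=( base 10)469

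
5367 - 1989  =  3378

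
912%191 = 148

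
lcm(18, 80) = 720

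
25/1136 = 25/1136 = 0.02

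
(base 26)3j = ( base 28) 3d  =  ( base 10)97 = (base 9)117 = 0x61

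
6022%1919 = 265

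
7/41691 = 7/41691=0.00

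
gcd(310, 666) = 2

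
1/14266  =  1/14266=0.00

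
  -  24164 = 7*( - 3452)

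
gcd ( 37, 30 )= 1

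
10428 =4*2607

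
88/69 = 1 + 19/69 = 1.28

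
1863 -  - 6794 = 8657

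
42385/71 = 596 + 69/71 = 596.97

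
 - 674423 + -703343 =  - 1377766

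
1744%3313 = 1744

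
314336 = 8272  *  38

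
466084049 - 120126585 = 345957464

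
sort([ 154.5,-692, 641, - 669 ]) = [ - 692,-669, 154.5,641 ] 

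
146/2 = 73= 73.00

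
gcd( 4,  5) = 1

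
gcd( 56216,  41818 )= 2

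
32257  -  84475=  - 52218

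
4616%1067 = 348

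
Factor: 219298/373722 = 3^( - 1 )*19^1 * 29^1*313^( - 1) = 551/939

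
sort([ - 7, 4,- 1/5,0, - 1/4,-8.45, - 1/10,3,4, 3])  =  [ - 8.45,- 7, - 1/4, - 1/5, - 1/10,0, 3,  3,4,4] 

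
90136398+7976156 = 98112554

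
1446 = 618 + 828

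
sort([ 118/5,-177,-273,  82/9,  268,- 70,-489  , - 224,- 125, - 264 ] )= [-489,  -  273,  -  264,-224, - 177, -125,- 70,82/9,118/5,268]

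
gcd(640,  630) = 10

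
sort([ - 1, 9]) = [ - 1,9] 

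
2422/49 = 346/7 =49.43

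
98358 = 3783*26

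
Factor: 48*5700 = 273600= 2^6*3^2*5^2*19^1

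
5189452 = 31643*164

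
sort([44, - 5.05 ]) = [ - 5.05,44 ]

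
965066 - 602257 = 362809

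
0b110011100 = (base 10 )412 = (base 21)JD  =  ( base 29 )e6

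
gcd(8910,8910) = 8910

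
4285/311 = 4285/311= 13.78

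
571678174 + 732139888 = 1303818062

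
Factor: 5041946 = 2^1 * 7^1*13^2*2131^1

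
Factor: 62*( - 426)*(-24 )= 2^5*3^2* 31^1*71^1 = 633888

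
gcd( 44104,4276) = 4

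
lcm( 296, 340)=25160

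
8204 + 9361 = 17565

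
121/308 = 11/28=0.39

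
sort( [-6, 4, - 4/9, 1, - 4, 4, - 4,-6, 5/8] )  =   [  -  6, - 6,  -  4, - 4,-4/9 , 5/8, 1, 4,4 ]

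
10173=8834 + 1339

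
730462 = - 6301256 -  - 7031718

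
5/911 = 5/911 = 0.01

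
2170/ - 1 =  - 2170 + 0/1=- 2170.00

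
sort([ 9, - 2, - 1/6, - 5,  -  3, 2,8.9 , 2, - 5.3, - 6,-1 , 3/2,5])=[ - 6, - 5.3, - 5, - 3, - 2, - 1,  -  1/6, 3/2, 2,2 , 5,8.9,9 ]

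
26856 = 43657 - 16801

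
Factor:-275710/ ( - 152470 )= 193^(-1 )*349^1=349/193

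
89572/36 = 2488 + 1/9 = 2488.11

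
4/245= 4/245 = 0.02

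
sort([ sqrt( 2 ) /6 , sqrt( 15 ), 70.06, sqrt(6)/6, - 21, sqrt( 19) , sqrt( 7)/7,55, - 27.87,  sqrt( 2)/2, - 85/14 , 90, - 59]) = [- 59,  -  27.87,-21, - 85/14, sqrt( 2)/6,sqrt (7)/7, sqrt( 6)/6, sqrt(2)/2,sqrt( 15 ), sqrt( 19) , 55, 70.06, 90]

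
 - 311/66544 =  - 1+66233/66544  =  - 0.00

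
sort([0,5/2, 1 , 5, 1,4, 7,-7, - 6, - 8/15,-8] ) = [ - 8 , - 7, - 6, - 8/15,0,1 , 1,5/2,4,5,7 ]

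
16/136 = 2/17  =  0.12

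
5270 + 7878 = 13148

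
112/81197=112/81197=0.00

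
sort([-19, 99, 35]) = [ - 19, 35, 99]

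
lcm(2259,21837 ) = 65511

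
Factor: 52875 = 3^2*5^3*47^1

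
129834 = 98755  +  31079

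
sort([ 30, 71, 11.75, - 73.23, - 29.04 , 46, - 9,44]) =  [- 73.23, - 29.04, - 9,11.75, 30,  44, 46, 71] 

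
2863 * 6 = 17178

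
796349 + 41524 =837873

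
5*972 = 4860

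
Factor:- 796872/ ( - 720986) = 398436/360493 = 2^2*3^1* 7^( - 3 ) * 1051^(-1) * 33203^1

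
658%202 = 52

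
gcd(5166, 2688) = 42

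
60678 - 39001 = 21677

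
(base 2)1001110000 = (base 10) 624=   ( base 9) 763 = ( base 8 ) 1160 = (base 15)2B9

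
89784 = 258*348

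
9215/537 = 9215/537 = 17.16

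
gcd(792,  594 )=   198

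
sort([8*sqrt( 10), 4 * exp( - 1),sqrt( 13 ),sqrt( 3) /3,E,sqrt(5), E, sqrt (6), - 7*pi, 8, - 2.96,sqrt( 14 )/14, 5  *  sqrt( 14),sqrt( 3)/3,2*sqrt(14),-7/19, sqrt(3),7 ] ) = [ - 7*pi, - 2.96,-7/19 , sqrt(14)/14,  sqrt (3 )/3,sqrt ( 3)/3, 4*exp( -1),sqrt(3 ),sqrt(5),sqrt( 6), E,E , sqrt ( 13) , 7,2*sqrt(14),  8,5*sqrt( 14),8 * sqrt( 10)] 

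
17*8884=151028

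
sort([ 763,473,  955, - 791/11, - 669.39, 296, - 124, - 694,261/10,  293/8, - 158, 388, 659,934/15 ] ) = [ - 694, - 669.39,-158, - 124, - 791/11,261/10 , 293/8, 934/15,296,388, 473,659, 763,  955]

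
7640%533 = 178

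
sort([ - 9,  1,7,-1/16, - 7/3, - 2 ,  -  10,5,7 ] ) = [- 10 ,- 9,  -  7/3, - 2,- 1/16,1,  5, 7,7 ] 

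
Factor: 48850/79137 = 2^1*3^( - 4 )*5^2 = 50/81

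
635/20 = 31+ 3/4= 31.75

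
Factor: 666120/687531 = 2^3*5^1*7^1*17^( - 2) = 280/289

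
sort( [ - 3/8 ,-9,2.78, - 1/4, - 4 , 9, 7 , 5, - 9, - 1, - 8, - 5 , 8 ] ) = [ - 9, - 9, - 8, - 5, - 4, - 1, - 3/8,  -  1/4 , 2.78,5, 7,8, 9 ]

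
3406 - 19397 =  - 15991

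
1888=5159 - 3271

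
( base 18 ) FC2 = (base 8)11726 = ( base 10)5078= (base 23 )9di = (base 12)2B32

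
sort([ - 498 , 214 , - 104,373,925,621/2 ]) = [-498,- 104,214, 621/2,373  ,  925]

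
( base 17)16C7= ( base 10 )6858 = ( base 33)69R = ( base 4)1223022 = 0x1ACA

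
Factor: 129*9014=1162806 = 2^1*3^1*43^1*4507^1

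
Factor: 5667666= 2^1*3^1*337^1 * 2803^1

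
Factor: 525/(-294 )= - 25/14 = - 2^(  -  1) *5^2*7^( - 1)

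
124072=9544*13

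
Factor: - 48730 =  - 2^1*5^1*11^1*443^1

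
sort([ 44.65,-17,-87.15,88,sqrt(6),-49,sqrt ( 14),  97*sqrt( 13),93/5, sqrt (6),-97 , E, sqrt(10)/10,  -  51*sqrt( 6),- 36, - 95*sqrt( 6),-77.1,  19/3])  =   [ - 95 * sqrt( 6), - 51 * sqrt ( 6),-97,  -  87.15,-77.1,-49, -36, - 17,  sqrt(10)/10,sqrt( 6),sqrt( 6 ), E,sqrt(14 ), 19/3 , 93/5,44.65 , 88,97 * sqrt ( 13)] 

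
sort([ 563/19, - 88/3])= [ - 88/3,563/19]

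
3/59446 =3/59446=0.00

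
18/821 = 18/821 = 0.02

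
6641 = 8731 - 2090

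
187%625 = 187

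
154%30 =4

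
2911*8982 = 26146602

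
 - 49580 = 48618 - 98198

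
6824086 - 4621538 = 2202548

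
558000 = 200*2790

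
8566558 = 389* 22022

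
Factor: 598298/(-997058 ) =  - 17^1 * 47^( - 1)*10607^ ( - 1)*17597^1 =- 299149/498529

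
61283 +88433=149716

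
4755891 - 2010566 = 2745325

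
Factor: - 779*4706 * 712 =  - 2610173488 = - 2^4*13^1*19^1*41^1*  89^1*181^1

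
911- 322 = 589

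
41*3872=158752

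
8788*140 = 1230320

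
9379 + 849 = 10228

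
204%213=204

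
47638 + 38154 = 85792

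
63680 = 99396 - 35716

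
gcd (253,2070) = 23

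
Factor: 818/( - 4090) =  - 1/5 =- 5^(  -  1) 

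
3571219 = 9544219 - 5973000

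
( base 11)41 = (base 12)39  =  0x2d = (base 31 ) 1E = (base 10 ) 45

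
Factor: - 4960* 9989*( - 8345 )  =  413456696800 = 2^5*5^2*7^1* 31^1*1427^1 * 1669^1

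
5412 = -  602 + 6014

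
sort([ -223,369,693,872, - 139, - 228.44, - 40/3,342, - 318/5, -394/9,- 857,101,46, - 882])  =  [ - 882, - 857,  -  228.44, -223, - 139, - 318/5,  -  394/9, - 40/3, 46, 101,342,369,693,872]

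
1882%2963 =1882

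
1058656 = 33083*32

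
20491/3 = 20491/3 = 6830.33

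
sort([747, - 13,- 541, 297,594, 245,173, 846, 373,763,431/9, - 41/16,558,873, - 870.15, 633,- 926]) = [-926 ,- 870.15,-541, - 13, - 41/16,431/9, 173,245,297,373,558,594, 633,747 , 763,  846,873]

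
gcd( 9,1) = 1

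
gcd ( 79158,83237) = 1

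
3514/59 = 3514/59=   59.56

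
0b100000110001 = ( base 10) 2097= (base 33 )1ui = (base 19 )5f7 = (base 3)2212200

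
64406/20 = 32203/10   =  3220.30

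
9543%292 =199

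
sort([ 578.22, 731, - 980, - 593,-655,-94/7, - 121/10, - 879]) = [- 980, - 879,-655, - 593 , - 94/7, - 121/10,  578.22, 731 ]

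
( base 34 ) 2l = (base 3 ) 10022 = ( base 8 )131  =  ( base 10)89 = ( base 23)3K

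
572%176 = 44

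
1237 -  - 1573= 2810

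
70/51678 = 35/25839 = 0.00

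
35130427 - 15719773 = 19410654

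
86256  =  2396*36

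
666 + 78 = 744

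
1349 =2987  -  1638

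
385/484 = 35/44=0.80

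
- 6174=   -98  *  63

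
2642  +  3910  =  6552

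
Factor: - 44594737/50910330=-2^( - 1 )*3^(  -  1)*5^( - 1)*11^1*59^1 * 251^(-1)*6761^(-1)*68713^1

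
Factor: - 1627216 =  - 2^4 * 101701^1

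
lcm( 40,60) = 120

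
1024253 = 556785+467468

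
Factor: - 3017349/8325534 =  - 1005783/2775178 = -2^( - 1 )*3^1*7^(-1)*19^ ( - 1 )*10433^(-1 )*335261^1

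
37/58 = 37/58= 0.64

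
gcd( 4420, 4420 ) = 4420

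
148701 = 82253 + 66448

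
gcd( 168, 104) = 8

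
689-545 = 144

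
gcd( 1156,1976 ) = 4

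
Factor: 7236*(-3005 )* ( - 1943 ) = 2^2 * 3^3*5^1*  29^1*67^2 * 601^1 = 42248941740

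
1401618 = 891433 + 510185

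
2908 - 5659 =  - 2751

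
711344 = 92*7732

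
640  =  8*80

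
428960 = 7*61280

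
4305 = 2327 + 1978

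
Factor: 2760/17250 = 2^2* 5^( -2) = 4/25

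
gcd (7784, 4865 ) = 973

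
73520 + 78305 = 151825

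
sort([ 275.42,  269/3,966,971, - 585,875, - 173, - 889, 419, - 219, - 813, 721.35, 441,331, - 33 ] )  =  [ - 889, - 813,-585, - 219, - 173, - 33,269/3, 275.42,331,419, 441 , 721.35,875,  966, 971]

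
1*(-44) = - 44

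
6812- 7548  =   - 736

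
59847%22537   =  14773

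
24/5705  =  24/5705 = 0.00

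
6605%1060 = 245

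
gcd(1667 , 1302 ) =1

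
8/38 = 4/19 = 0.21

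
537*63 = 33831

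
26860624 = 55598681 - 28738057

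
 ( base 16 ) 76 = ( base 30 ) 3s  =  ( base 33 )3J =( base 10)118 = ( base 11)A8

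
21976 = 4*5494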